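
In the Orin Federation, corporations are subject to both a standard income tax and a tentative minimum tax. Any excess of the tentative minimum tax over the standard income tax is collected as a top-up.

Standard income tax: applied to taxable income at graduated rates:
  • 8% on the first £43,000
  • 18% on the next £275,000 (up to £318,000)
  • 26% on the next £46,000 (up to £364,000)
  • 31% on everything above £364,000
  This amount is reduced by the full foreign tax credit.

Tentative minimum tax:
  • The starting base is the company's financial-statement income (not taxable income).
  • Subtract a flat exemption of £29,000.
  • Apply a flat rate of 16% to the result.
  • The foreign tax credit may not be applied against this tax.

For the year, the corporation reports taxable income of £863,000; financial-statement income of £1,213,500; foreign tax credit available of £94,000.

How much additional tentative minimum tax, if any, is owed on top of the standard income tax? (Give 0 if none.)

£63,930

Standard income tax:
  £43,000 × 8% = £3,440
  £275,000 × 18% = £49,500
  £46,000 × 26% = £11,960
  £499,000 × 31% = £154,690
  → £219,590
  Less foreign tax credit £94,000 → £125,590

Tentative minimum tax:
  Base (financial-statement income): £1,213,500
  Less exemption £29,000 → base £1,184,500
  £1,184,500 × 16% = £189,520

Excess of tentative minimum tax over standard income tax: £189,520 − £125,590 = £63,930.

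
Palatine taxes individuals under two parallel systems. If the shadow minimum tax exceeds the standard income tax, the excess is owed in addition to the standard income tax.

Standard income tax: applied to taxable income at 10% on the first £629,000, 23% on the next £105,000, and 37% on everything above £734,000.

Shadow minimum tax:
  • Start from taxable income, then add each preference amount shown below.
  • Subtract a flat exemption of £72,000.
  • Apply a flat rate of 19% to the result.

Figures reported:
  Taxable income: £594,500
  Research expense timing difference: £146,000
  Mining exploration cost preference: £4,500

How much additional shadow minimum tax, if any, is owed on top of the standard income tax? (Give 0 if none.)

£68,420

Shadow minimum tax:
  Adjusted income: £594,500 + £146,000 + £4,500 = £745,000
  Less exemption £72,000 → base £673,000
  £673,000 × 19% = £127,870

Standard income tax:
  £594,500 × 10% = £59,450

Excess of shadow minimum tax over standard income tax: £127,870 − £59,450 = £68,420.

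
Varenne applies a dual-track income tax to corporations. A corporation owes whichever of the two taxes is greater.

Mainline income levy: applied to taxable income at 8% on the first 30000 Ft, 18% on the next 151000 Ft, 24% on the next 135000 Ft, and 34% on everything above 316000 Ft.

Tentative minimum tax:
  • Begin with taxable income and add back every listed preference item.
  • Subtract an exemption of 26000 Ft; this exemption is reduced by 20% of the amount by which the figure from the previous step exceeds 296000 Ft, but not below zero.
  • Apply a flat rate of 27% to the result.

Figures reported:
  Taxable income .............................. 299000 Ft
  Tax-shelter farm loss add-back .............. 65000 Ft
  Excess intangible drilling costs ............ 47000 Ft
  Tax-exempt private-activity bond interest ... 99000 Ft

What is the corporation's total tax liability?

Tentative minimum tax:
  Adjusted income: 299000 Ft + 65000 Ft + 47000 Ft + 99000 Ft = 510000 Ft
  Exemption: 20% × (510000 Ft − 296000 Ft) = 42800 Ft ≥ 26000 Ft, so the exemption is fully phased out
  Base: 510000 Ft − 0 Ft = 510000 Ft
  510000 Ft × 27% = 137700 Ft

Mainline income levy:
  30000 Ft × 8% = 2400 Ft
  151000 Ft × 18% = 27180 Ft
  118000 Ft × 24% = 28320 Ft
  → 57900 Ft

137700 Ft > 57900 Ft, so the tentative minimum tax is the binding amount.

137700 Ft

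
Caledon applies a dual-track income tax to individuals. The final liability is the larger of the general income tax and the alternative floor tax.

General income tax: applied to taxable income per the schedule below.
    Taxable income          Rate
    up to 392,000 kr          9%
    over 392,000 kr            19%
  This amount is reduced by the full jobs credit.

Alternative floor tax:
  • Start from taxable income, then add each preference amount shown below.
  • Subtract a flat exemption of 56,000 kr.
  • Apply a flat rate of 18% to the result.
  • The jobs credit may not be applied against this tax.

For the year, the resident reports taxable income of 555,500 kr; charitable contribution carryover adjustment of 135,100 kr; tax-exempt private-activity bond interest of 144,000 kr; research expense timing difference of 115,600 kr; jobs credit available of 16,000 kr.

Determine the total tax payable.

General income tax:
  392,000 kr × 9% = 35,280 kr
  163,500 kr × 19% = 31,065 kr
  → 66,345 kr
  Less jobs credit 16,000 kr → 50,345 kr

Alternative floor tax:
  Adjusted income: 555,500 kr + 135,100 kr + 144,000 kr + 115,600 kr = 950,200 kr
  Less exemption 56,000 kr → base 894,200 kr
  894,200 kr × 18% = 160,956 kr

160,956 kr > 50,345 kr, so the alternative floor tax is the binding amount.

160,956 kr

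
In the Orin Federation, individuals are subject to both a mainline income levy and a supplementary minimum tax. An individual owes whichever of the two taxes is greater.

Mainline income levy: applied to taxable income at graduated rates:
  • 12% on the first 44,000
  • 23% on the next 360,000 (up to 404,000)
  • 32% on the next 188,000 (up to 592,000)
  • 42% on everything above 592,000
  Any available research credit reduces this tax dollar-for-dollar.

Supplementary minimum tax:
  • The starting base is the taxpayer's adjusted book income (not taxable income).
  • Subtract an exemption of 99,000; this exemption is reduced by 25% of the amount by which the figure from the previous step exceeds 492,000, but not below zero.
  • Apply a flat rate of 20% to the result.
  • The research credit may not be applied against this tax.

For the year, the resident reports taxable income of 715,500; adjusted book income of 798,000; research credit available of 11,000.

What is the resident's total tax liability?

189,110

Supplementary minimum tax:
  Base (adjusted book income): 798,000
  Exemption: 99,000 − 25% × (798,000 − 492,000) = 99,000 − 76,500 = 22,500
  Base: 798,000 − 22,500 = 775,500
  775,500 × 20% = 155,100

Mainline income levy:
  44,000 × 12% = 5,280
  360,000 × 23% = 82,800
  188,000 × 32% = 60,160
  123,500 × 42% = 51,870
  → 200,110
  Less research credit 11,000 → 189,110

189,110 > 155,100, so the mainline income levy governs.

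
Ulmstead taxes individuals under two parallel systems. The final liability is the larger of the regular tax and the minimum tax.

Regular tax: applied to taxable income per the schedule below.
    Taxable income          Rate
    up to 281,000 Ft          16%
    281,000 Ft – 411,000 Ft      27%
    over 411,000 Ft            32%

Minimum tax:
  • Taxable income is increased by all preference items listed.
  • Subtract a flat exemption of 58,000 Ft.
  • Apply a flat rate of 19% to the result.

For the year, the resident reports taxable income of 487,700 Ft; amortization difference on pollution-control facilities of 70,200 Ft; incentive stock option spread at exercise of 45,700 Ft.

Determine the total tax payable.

104,604 Ft

Regular tax:
  281,000 Ft × 16% = 44,960 Ft
  130,000 Ft × 27% = 35,100 Ft
  76,700 Ft × 32% = 24,544 Ft
  → 104,604 Ft

Minimum tax:
  Adjusted income: 487,700 Ft + 70,200 Ft + 45,700 Ft = 603,600 Ft
  Less exemption 58,000 Ft → base 545,600 Ft
  545,600 Ft × 19% = 103,664 Ft

104,604 Ft > 103,664 Ft, so the regular tax governs.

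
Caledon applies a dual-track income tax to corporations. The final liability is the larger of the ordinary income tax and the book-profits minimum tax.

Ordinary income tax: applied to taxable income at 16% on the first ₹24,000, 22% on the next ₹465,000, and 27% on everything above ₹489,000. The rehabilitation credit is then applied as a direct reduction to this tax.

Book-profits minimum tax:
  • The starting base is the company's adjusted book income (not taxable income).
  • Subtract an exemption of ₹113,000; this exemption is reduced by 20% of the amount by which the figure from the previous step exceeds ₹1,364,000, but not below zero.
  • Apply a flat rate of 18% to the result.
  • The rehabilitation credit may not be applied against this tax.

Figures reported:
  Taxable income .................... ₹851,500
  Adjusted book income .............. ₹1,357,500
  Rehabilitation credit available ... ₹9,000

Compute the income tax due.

₹224,010

Ordinary income tax:
  ₹24,000 × 16% = ₹3,840
  ₹465,000 × 22% = ₹102,300
  ₹362,500 × 27% = ₹97,875
  → ₹204,015
  Less rehabilitation credit ₹9,000 → ₹195,015

Book-profits minimum tax:
  Base (adjusted book income): ₹1,357,500
  Exemption: ₹1,357,500 ≤ ₹1,364,000, so full ₹113,000 applies
  Base: ₹1,357,500 − ₹113,000 = ₹1,244,500
  ₹1,244,500 × 18% = ₹224,010

₹224,010 > ₹195,015, so the book-profits minimum tax is the binding amount.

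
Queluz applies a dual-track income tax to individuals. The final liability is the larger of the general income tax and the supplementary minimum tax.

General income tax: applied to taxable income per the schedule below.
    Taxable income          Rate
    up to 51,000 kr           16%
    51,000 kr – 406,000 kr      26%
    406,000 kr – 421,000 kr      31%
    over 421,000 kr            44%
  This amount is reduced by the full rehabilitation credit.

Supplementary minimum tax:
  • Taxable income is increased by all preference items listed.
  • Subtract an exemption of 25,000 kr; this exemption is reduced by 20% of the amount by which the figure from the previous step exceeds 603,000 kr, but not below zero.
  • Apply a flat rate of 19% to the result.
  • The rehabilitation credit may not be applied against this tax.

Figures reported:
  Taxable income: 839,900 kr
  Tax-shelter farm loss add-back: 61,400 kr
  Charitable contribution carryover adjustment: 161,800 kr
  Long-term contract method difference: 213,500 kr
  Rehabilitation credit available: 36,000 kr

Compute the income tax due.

253,426 kr

Supplementary minimum tax:
  Adjusted income: 839,900 kr + 61,400 kr + 161,800 kr + 213,500 kr = 1,276,600 kr
  Exemption: 20% × (1,276,600 kr − 603,000 kr) = 134,720 kr ≥ 25,000 kr, so the exemption is fully phased out
  Base: 1,276,600 kr − 0 kr = 1,276,600 kr
  1,276,600 kr × 19% = 242,554 kr

General income tax:
  51,000 kr × 16% = 8,160 kr
  355,000 kr × 26% = 92,300 kr
  15,000 kr × 31% = 4,650 kr
  418,900 kr × 44% = 184,316 kr
  → 289,426 kr
  Less rehabilitation credit 36,000 kr → 253,426 kr

253,426 kr > 242,554 kr, so the general income tax governs.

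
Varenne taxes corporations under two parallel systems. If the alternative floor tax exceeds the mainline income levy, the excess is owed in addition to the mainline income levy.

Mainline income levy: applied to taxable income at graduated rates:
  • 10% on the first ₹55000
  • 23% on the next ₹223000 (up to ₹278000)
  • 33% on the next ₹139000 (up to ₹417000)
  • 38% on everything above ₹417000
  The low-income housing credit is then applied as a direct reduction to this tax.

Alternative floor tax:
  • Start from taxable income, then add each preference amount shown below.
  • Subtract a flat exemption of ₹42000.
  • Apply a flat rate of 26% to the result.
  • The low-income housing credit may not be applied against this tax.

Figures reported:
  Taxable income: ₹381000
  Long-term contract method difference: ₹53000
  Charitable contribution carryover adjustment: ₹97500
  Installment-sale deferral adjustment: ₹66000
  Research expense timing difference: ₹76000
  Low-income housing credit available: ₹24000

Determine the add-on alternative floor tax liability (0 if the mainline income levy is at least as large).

Mainline income levy:
  ₹55000 × 10% = ₹5500
  ₹223000 × 23% = ₹51290
  ₹103000 × 33% = ₹33990
  → ₹90780
  Less low-income housing credit ₹24000 → ₹66780

Alternative floor tax:
  Adjusted income: ₹381000 + ₹53000 + ₹97500 + ₹66000 + ₹76000 = ₹673500
  Less exemption ₹42000 → base ₹631500
  ₹631500 × 26% = ₹164190

Excess of alternative floor tax over mainline income levy: ₹164190 − ₹66780 = ₹97410.

₹97410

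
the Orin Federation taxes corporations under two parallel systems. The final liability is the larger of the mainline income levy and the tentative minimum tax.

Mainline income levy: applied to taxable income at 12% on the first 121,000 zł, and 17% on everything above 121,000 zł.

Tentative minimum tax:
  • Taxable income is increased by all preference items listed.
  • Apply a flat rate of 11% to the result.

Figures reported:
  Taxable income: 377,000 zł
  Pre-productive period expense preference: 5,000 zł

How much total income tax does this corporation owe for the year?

Mainline income levy:
  121,000 zł × 12% = 14,520 zł
  256,000 zł × 17% = 43,520 zł
  → 58,040 zł

Tentative minimum tax:
  Adjusted income: 377,000 zł + 5,000 zł = 382,000 zł
  382,000 zł × 11% = 42,020 zł

58,040 zł > 42,020 zł, so the mainline income levy governs.

58,040 zł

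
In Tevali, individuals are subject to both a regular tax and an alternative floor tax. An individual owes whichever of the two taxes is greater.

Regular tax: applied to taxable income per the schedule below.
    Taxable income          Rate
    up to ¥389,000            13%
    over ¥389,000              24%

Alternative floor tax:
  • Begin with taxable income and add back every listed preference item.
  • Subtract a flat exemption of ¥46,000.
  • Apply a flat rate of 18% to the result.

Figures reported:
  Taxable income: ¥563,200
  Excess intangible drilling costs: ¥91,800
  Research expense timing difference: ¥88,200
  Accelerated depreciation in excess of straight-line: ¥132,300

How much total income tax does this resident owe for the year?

Alternative floor tax:
  Adjusted income: ¥563,200 + ¥91,800 + ¥88,200 + ¥132,300 = ¥875,500
  Less exemption ¥46,000 → base ¥829,500
  ¥829,500 × 18% = ¥149,310

Regular tax:
  ¥389,000 × 13% = ¥50,570
  ¥174,200 × 24% = ¥41,808
  → ¥92,378

¥149,310 > ¥92,378, so the alternative floor tax is the binding amount.

¥149,310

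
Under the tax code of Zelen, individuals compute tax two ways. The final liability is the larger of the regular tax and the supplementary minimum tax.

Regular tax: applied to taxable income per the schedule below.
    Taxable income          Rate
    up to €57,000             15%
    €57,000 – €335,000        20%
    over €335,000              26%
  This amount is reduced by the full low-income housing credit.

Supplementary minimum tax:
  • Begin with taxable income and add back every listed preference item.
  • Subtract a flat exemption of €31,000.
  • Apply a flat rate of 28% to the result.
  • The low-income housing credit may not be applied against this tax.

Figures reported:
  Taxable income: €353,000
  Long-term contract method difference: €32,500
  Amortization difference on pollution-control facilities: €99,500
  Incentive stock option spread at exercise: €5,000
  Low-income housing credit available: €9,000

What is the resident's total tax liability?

€128,520

Supplementary minimum tax:
  Adjusted income: €353,000 + €32,500 + €99,500 + €5,000 = €490,000
  Less exemption €31,000 → base €459,000
  €459,000 × 28% = €128,520

Regular tax:
  €57,000 × 15% = €8,550
  €278,000 × 20% = €55,600
  €18,000 × 26% = €4,680
  → €68,830
  Less low-income housing credit €9,000 → €59,830

€128,520 > €59,830, so the supplementary minimum tax is the binding amount.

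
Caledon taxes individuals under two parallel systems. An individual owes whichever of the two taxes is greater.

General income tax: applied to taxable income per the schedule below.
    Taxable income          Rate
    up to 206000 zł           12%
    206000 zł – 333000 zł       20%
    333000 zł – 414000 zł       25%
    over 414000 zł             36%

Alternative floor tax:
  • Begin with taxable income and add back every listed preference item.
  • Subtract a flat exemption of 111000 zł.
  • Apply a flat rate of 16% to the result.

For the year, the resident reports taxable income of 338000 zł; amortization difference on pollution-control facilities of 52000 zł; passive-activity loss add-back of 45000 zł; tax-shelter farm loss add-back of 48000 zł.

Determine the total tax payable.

59520 zł

General income tax:
  206000 zł × 12% = 24720 zł
  127000 zł × 20% = 25400 zł
  5000 zł × 25% = 1250 zł
  → 51370 zł

Alternative floor tax:
  Adjusted income: 338000 zł + 52000 zł + 45000 zł + 48000 zł = 483000 zł
  Less exemption 111000 zł → base 372000 zł
  372000 zł × 16% = 59520 zł

59520 zł > 51370 zł, so the alternative floor tax is the binding amount.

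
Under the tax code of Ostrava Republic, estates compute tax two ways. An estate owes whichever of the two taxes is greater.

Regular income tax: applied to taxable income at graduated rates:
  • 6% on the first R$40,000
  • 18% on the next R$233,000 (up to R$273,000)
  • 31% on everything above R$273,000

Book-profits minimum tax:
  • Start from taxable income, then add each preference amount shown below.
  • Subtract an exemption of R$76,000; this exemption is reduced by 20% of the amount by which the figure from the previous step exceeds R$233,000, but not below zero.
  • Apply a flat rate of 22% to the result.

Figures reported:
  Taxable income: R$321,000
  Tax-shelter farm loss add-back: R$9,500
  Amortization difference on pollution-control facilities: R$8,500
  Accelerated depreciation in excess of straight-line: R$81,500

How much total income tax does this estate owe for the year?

Book-profits minimum tax:
  Adjusted income: R$321,000 + R$9,500 + R$8,500 + R$81,500 = R$420,500
  Exemption: R$76,000 − 20% × (R$420,500 − R$233,000) = R$76,000 − R$37,500 = R$38,500
  Base: R$420,500 − R$38,500 = R$382,000
  R$382,000 × 22% = R$84,040

Regular income tax:
  R$40,000 × 6% = R$2,400
  R$233,000 × 18% = R$41,940
  R$48,000 × 31% = R$14,880
  → R$59,220

R$84,040 > R$59,220, so the book-profits minimum tax is the binding amount.

R$84,040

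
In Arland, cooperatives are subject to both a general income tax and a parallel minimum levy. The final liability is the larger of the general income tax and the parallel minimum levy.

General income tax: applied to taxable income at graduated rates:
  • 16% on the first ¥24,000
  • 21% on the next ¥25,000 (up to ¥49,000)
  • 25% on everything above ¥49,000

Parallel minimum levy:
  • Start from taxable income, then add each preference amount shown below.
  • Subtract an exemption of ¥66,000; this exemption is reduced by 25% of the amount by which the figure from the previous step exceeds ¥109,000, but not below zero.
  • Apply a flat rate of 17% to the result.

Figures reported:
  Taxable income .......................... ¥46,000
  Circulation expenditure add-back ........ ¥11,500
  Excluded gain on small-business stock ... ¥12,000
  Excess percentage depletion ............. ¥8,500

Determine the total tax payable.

Parallel minimum levy:
  Adjusted income: ¥46,000 + ¥11,500 + ¥12,000 + ¥8,500 = ¥78,000
  Exemption: ¥78,000 ≤ ¥109,000, so full ¥66,000 applies
  Base: ¥78,000 − ¥66,000 = ¥12,000
  ¥12,000 × 17% = ¥2,040

General income tax:
  ¥24,000 × 16% = ¥3,840
  ¥22,000 × 21% = ¥4,620
  → ¥8,460

¥8,460 > ¥2,040, so the general income tax governs.

¥8,460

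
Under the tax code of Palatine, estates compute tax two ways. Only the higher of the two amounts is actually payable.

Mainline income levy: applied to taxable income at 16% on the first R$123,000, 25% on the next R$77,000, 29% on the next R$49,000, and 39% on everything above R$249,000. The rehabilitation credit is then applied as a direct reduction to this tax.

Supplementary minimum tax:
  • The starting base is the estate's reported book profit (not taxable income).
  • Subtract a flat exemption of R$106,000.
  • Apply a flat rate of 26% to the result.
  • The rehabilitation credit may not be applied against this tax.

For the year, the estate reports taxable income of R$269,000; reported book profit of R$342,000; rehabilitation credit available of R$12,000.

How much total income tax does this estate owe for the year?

Mainline income levy:
  R$123,000 × 16% = R$19,680
  R$77,000 × 25% = R$19,250
  R$49,000 × 29% = R$14,210
  R$20,000 × 39% = R$7,800
  → R$60,940
  Less rehabilitation credit R$12,000 → R$48,940

Supplementary minimum tax:
  Base (reported book profit): R$342,000
  Less exemption R$106,000 → base R$236,000
  R$236,000 × 26% = R$61,360

R$61,360 > R$48,940, so the supplementary minimum tax is the binding amount.

R$61,360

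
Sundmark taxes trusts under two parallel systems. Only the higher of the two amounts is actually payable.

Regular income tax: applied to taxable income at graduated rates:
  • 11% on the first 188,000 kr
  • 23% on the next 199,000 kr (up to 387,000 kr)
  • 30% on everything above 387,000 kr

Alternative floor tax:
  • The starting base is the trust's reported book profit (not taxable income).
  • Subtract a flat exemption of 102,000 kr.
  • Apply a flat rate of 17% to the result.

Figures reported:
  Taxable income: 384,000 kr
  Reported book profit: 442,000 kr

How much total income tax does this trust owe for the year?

65,760 kr

Alternative floor tax:
  Base (reported book profit): 442,000 kr
  Less exemption 102,000 kr → base 340,000 kr
  340,000 kr × 17% = 57,800 kr

Regular income tax:
  188,000 kr × 11% = 20,680 kr
  196,000 kr × 23% = 45,080 kr
  → 65,760 kr

65,760 kr > 57,800 kr, so the regular income tax governs.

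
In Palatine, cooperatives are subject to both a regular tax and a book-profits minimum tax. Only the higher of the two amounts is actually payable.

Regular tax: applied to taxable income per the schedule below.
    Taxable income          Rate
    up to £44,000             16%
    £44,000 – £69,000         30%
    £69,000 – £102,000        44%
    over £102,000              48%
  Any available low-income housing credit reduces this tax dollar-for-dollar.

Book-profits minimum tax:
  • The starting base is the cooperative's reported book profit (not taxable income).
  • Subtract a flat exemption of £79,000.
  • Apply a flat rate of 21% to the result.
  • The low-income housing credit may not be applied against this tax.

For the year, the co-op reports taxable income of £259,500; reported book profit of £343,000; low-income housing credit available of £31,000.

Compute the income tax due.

£73,660

Book-profits minimum tax:
  Base (reported book profit): £343,000
  Less exemption £79,000 → base £264,000
  £264,000 × 21% = £55,440

Regular tax:
  £44,000 × 16% = £7,040
  £25,000 × 30% = £7,500
  £33,000 × 44% = £14,520
  £157,500 × 48% = £75,600
  → £104,660
  Less low-income housing credit £31,000 → £73,660

£73,660 > £55,440, so the regular tax governs.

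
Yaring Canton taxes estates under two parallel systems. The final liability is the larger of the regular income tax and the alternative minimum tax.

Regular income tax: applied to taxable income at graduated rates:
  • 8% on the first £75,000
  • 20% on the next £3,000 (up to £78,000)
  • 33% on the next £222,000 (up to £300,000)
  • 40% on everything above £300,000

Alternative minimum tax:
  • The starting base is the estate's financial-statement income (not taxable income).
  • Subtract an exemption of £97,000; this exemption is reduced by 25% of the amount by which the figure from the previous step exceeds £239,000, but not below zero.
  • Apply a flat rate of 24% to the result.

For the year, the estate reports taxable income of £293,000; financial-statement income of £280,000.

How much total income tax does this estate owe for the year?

Alternative minimum tax:
  Base (financial-statement income): £280,000
  Exemption: £97,000 − 25% × (£280,000 − £239,000) = £97,000 − £10,250 = £86,750
  Base: £280,000 − £86,750 = £193,250
  £193,250 × 24% = £46,380

Regular income tax:
  £75,000 × 8% = £6,000
  £3,000 × 20% = £600
  £215,000 × 33% = £70,950
  → £77,550

£77,550 > £46,380, so the regular income tax governs.

£77,550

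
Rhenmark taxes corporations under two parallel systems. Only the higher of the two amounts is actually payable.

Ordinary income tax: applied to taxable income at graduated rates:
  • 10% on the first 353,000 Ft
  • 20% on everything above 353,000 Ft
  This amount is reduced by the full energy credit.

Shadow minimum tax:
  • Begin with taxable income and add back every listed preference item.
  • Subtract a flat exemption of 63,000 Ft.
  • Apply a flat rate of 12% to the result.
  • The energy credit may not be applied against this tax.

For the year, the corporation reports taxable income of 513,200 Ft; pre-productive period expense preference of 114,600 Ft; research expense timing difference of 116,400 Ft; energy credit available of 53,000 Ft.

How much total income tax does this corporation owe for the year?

Shadow minimum tax:
  Adjusted income: 513,200 Ft + 114,600 Ft + 116,400 Ft = 744,200 Ft
  Less exemption 63,000 Ft → base 681,200 Ft
  681,200 Ft × 12% = 81,744 Ft

Ordinary income tax:
  353,000 Ft × 10% = 35,300 Ft
  160,200 Ft × 20% = 32,040 Ft
  → 67,340 Ft
  Less energy credit 53,000 Ft → 14,340 Ft

81,744 Ft > 14,340 Ft, so the shadow minimum tax is the binding amount.

81,744 Ft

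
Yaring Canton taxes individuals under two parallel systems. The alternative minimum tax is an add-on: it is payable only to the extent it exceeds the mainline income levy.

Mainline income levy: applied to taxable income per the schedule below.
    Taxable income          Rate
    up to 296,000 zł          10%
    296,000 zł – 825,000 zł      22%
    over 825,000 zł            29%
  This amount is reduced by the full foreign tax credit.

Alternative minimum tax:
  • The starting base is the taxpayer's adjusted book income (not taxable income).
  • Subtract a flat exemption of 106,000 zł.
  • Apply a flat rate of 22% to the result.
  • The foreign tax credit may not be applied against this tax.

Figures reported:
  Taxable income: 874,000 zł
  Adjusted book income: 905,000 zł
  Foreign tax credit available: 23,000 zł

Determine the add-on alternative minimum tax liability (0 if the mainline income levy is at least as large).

38,590 zł

Mainline income levy:
  296,000 zł × 10% = 29,600 zł
  529,000 zł × 22% = 116,380 zł
  49,000 zł × 29% = 14,210 zł
  → 160,190 zł
  Less foreign tax credit 23,000 zł → 137,190 zł

Alternative minimum tax:
  Base (adjusted book income): 905,000 zł
  Less exemption 106,000 zł → base 799,000 zł
  799,000 zł × 22% = 175,780 zł

Excess of alternative minimum tax over mainline income levy: 175,780 zł − 137,190 zł = 38,590 zł.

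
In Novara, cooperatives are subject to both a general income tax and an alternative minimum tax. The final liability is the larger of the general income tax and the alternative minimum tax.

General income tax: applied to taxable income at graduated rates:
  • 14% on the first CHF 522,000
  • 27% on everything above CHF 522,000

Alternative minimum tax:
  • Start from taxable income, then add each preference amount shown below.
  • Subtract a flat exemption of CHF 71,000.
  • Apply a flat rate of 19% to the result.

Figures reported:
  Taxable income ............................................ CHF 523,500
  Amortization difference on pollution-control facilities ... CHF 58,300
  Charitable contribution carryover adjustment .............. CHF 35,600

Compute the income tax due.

General income tax:
  CHF 522,000 × 14% = CHF 73,080
  CHF 1,500 × 27% = CHF 405
  → CHF 73,485

Alternative minimum tax:
  Adjusted income: CHF 523,500 + CHF 58,300 + CHF 35,600 = CHF 617,400
  Less exemption CHF 71,000 → base CHF 546,400
  CHF 546,400 × 19% = CHF 103,816

CHF 103,816 > CHF 73,485, so the alternative minimum tax is the binding amount.

CHF 103,816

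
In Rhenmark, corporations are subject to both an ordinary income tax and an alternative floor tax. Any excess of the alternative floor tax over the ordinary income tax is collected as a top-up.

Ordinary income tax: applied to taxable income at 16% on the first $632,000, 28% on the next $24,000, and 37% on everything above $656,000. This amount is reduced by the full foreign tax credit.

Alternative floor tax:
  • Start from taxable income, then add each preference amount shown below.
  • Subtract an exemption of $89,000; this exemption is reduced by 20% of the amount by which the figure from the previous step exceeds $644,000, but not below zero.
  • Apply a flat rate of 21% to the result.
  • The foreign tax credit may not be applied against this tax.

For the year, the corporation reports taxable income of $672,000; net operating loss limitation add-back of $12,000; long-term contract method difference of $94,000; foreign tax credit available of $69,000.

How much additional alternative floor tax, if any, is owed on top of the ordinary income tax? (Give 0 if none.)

Alternative floor tax:
  Adjusted income: $672,000 + $12,000 + $94,000 = $778,000
  Exemption: $89,000 − 20% × ($778,000 − $644,000) = $89,000 − $26,800 = $62,200
  Base: $778,000 − $62,200 = $715,800
  $715,800 × 21% = $150,318

Ordinary income tax:
  $632,000 × 16% = $101,120
  $24,000 × 28% = $6,720
  $16,000 × 37% = $5,920
  → $113,760
  Less foreign tax credit $69,000 → $44,760

Excess of alternative floor tax over ordinary income tax: $150,318 − $44,760 = $105,558.

$105,558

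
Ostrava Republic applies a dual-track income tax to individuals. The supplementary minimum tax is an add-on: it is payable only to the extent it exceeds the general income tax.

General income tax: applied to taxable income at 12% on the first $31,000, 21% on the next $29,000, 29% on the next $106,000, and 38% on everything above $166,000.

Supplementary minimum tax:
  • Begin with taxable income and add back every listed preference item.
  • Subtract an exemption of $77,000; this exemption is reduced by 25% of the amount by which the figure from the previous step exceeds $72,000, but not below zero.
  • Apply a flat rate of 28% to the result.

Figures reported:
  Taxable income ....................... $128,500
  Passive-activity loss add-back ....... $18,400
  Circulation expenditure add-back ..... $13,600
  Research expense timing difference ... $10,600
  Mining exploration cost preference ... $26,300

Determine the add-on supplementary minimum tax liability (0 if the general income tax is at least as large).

$12,815

General income tax:
  $31,000 × 12% = $3,720
  $29,000 × 21% = $6,090
  $68,500 × 29% = $19,865
  → $29,675

Supplementary minimum tax:
  Adjusted income: $128,500 + $18,400 + $13,600 + $10,600 + $26,300 = $197,400
  Exemption: $77,000 − 25% × ($197,400 − $72,000) = $77,000 − $31,350 = $45,650
  Base: $197,400 − $45,650 = $151,750
  $151,750 × 28% = $42,490

Excess of supplementary minimum tax over general income tax: $42,490 − $29,675 = $12,815.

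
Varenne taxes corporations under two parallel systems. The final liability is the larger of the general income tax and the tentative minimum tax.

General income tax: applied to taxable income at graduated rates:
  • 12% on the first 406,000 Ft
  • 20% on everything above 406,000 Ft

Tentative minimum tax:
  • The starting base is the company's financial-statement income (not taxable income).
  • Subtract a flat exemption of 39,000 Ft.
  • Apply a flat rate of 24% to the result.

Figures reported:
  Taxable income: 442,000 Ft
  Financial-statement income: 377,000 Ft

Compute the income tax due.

Tentative minimum tax:
  Base (financial-statement income): 377,000 Ft
  Less exemption 39,000 Ft → base 338,000 Ft
  338,000 Ft × 24% = 81,120 Ft

General income tax:
  406,000 Ft × 12% = 48,720 Ft
  36,000 Ft × 20% = 7,200 Ft
  → 55,920 Ft

81,120 Ft > 55,920 Ft, so the tentative minimum tax is the binding amount.

81,120 Ft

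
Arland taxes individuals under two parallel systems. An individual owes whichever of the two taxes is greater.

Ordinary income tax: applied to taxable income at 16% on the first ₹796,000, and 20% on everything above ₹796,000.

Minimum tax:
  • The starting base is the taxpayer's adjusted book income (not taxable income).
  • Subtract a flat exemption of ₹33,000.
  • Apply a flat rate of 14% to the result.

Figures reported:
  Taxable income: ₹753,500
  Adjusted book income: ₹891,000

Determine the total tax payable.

Ordinary income tax:
  ₹753,500 × 16% = ₹120,560

Minimum tax:
  Base (adjusted book income): ₹891,000
  Less exemption ₹33,000 → base ₹858,000
  ₹858,000 × 14% = ₹120,120

₹120,560 > ₹120,120, so the ordinary income tax governs.

₹120,560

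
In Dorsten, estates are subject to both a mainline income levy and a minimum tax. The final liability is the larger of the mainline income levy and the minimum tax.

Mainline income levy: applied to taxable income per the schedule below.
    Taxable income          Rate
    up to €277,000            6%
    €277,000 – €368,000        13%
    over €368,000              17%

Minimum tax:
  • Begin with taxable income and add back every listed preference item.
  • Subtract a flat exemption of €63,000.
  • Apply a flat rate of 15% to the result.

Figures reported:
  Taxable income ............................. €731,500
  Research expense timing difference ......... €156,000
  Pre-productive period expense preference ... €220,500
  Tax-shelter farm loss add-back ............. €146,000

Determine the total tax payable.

Mainline income levy:
  €277,000 × 6% = €16,620
  €91,000 × 13% = €11,830
  €363,500 × 17% = €61,795
  → €90,245

Minimum tax:
  Adjusted income: €731,500 + €156,000 + €220,500 + €146,000 = €1,254,000
  Less exemption €63,000 → base €1,191,000
  €1,191,000 × 15% = €178,650

€178,650 > €90,245, so the minimum tax is the binding amount.

€178,650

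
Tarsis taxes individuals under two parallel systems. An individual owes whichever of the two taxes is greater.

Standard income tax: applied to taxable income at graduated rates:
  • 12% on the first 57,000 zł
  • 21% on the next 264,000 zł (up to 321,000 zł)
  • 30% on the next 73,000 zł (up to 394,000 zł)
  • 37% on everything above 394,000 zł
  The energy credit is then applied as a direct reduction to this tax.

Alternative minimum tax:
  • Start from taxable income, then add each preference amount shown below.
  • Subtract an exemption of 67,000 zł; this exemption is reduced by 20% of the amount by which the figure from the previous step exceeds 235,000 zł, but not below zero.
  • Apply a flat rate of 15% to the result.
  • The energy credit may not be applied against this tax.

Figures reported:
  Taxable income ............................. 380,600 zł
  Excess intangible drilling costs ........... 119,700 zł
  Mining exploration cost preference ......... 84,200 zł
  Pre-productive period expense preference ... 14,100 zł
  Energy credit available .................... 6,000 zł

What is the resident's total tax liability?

89,790 zł

Alternative minimum tax:
  Adjusted income: 380,600 zł + 119,700 zł + 84,200 zł + 14,100 zł = 598,600 zł
  Exemption: 20% × (598,600 zł − 235,000 zł) = 72,720 zł ≥ 67,000 zł, so the exemption is fully phased out
  Base: 598,600 zł − 0 zł = 598,600 zł
  598,600 zł × 15% = 89,790 zł

Standard income tax:
  57,000 zł × 12% = 6,840 zł
  264,000 zł × 21% = 55,440 zł
  59,600 zł × 30% = 17,880 zł
  → 80,160 zł
  Less energy credit 6,000 zł → 74,160 zł

89,790 zł > 74,160 zł, so the alternative minimum tax is the binding amount.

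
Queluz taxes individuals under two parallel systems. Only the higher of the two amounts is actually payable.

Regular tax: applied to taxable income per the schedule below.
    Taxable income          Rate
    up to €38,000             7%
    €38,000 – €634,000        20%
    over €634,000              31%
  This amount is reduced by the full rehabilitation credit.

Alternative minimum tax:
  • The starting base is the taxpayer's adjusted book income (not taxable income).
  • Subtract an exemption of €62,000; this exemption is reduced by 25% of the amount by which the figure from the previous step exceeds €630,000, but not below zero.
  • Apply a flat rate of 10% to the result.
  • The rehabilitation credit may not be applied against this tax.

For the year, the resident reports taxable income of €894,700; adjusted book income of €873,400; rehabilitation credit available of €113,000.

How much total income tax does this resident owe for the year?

€89,677

Alternative minimum tax:
  Base (adjusted book income): €873,400
  Exemption: €62,000 − 25% × (€873,400 − €630,000) = €62,000 − €60,850 = €1,150
  Base: €873,400 − €1,150 = €872,250
  €872,250 × 10% = €87,225

Regular tax:
  €38,000 × 7% = €2,660
  €596,000 × 20% = €119,200
  €260,700 × 31% = €80,817
  → €202,677
  Less rehabilitation credit €113,000 → €89,677

€89,677 > €87,225, so the regular tax governs.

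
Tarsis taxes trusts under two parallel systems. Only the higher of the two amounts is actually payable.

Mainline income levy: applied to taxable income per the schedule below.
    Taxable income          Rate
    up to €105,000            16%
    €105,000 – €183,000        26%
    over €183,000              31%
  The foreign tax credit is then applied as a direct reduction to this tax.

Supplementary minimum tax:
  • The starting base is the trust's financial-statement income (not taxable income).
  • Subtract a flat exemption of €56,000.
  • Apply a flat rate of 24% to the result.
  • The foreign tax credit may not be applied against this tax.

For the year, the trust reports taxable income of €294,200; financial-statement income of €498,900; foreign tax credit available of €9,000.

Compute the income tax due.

€106,296

Mainline income levy:
  €105,000 × 16% = €16,800
  €78,000 × 26% = €20,280
  €111,200 × 31% = €34,472
  → €71,552
  Less foreign tax credit €9,000 → €62,552

Supplementary minimum tax:
  Base (financial-statement income): €498,900
  Less exemption €56,000 → base €442,900
  €442,900 × 24% = €106,296

€106,296 > €62,552, so the supplementary minimum tax is the binding amount.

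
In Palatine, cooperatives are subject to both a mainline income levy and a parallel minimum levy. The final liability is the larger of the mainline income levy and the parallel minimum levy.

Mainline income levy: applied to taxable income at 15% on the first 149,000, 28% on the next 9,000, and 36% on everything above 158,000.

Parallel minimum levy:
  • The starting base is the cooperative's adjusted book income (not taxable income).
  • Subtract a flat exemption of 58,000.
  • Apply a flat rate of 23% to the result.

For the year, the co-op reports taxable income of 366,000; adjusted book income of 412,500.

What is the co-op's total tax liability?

99,750

Mainline income levy:
  149,000 × 15% = 22,350
  9,000 × 28% = 2,520
  208,000 × 36% = 74,880
  → 99,750

Parallel minimum levy:
  Base (adjusted book income): 412,500
  Less exemption 58,000 → base 354,500
  354,500 × 23% = 81,535

99,750 > 81,535, so the mainline income levy governs.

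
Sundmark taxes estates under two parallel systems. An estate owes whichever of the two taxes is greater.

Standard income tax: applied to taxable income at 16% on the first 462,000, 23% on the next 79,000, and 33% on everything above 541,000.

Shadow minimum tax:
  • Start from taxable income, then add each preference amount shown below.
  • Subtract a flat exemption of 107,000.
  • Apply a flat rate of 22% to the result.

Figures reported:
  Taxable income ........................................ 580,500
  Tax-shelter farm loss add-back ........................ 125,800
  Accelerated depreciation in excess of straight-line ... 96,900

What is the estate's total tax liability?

153,164

Shadow minimum tax:
  Adjusted income: 580,500 + 125,800 + 96,900 = 803,200
  Less exemption 107,000 → base 696,200
  696,200 × 22% = 153,164

Standard income tax:
  462,000 × 16% = 73,920
  79,000 × 23% = 18,170
  39,500 × 33% = 13,035
  → 105,125

153,164 > 105,125, so the shadow minimum tax is the binding amount.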